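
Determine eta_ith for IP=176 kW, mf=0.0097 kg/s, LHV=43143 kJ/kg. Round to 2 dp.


eta_ith = (IP / (mf * LHV)) * 100
Denominator = 0.0097 * 43143 = 418.4871 kW
eta_ith = (176 / 418.4871) * 100 = 42.06%


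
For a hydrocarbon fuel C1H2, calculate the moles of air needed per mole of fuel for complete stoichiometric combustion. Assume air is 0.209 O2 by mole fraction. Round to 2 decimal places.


Balanced combustion: C1H2 + 1.5 O2 -> 1 CO2 + 1 H2O
O2 needed = C + H/4 = 1 + 2/4 = 1.50 moles
Air moles = O2 / 0.209 = 1.50 / 0.209 = 7.18 moles air


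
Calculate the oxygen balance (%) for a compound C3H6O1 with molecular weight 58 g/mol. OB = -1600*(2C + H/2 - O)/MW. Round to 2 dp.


OB = -1600 * (2C + H/2 - O) / MW
Inner = 2*3 + 6/2 - 1 = 8.00
OB = -1600 * 8.00 / 58 = -220.69%


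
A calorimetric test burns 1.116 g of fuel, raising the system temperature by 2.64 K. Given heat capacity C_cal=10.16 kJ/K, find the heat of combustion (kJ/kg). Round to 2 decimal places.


Hc = C_cal * delta_T / m_fuel
Q_released = 10.16 * 2.64 = 26.8224 kJ
m_fuel = 1.116 g = 1.116/1000 kg = 0.001116 kg
Hc = 26.8224 / 0.001116 = 24034.41 kJ/kg


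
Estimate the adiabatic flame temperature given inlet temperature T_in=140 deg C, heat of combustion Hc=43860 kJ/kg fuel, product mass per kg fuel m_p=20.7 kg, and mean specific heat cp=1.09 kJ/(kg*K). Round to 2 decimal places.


T_ad = T_in + Hc / (m_p * cp)
Denominator = 20.7 * 1.09 = 22.5630
Temperature rise = 43860 / 22.5630 = 1943.89 K
T_ad = 140 + 1943.89 = 2083.89 deg C


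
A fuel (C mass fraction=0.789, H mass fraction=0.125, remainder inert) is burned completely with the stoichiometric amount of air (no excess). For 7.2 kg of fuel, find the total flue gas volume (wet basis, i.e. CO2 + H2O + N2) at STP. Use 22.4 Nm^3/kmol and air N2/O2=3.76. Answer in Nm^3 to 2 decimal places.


Per kg fuel: CO2 = (C/12 kmol)*22.4 = (0.789/12)*22.4 = 1.47280 Nm^3
Per kg fuel: H2O = (H/2 kmol)*22.4 = (0.125/2)*22.4 = 1.40000 Nm^3
O2 needed per kg fuel = C/12 + H/4 = 0.789/12 + 0.125/4 = 0.09700000 kmol
Per kg fuel: N2 = O2*3.76*22.4 = 0.09700000*3.76*22.4 = 8.16973 Nm^3
Total per kg = 1.47280 + 1.40000 + 8.16973 = 11.04253 Nm^3
Total = 11.04253 * 7.2 = 79.51 Nm^3


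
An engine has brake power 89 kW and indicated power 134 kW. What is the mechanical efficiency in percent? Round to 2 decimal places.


eta_mech = (BP / IP) * 100
Ratio = 89 / 134 = 0.6642
eta_mech = 0.6642 * 100 = 66.42%


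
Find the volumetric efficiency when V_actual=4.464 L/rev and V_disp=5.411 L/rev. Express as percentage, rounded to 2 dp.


eta_v = (V_actual / V_disp) * 100
Ratio = 4.464 / 5.411 = 0.8250
eta_v = 0.8250 * 100 = 82.50%


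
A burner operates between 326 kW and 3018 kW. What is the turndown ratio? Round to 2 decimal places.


TDR = Q_max / Q_min
TDR = 3018 / 326 = 9.26


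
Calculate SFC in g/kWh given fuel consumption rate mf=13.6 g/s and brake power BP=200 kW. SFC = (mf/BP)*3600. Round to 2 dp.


SFC = (mf / BP) * 3600
Rate = 13.6 / 200 = 0.068000 g/(s*kW)
SFC = 0.068000 * 3600 = 244.80 g/kWh


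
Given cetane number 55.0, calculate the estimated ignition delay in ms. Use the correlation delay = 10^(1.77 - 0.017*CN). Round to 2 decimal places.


delay = 10^(1.77 - 0.017*CN)
Exponent = 1.77 - 0.017*55.0 = 0.8350
delay = 10^0.8350 = 6.84 ms


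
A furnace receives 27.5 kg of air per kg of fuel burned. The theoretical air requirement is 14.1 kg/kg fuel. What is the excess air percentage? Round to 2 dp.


Excess air = actual - stoichiometric = 27.5 - 14.1 = 13.40 kg/kg fuel
Excess air % = (excess / stoich) * 100 = (13.40 / 14.1) * 100 = 95.04%


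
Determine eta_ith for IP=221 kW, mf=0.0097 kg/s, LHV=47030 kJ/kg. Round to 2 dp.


eta_ith = (IP / (mf * LHV)) * 100
Denominator = 0.0097 * 47030 = 456.1910 kW
eta_ith = (221 / 456.1910) * 100 = 48.44%


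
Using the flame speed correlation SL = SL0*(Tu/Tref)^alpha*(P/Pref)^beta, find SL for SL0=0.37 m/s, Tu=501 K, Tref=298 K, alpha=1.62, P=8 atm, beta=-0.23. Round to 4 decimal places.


SL = SL0 * (Tu/Tref)^alpha * (P/Pref)^beta
T ratio = 501/298 = 1.68120805
(T ratio)^alpha = 1.68120805^1.62 = 2.320100
(P/Pref)^beta = 8^(-0.23) = 0.619854
SL = 0.37 * 2.320100 * 0.619854 = 0.5321 m/s


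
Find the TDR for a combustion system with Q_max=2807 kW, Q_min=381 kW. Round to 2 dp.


TDR = Q_max / Q_min
TDR = 2807 / 381 = 7.37


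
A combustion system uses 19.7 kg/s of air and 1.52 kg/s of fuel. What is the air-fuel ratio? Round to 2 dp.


AFR = m_air / m_fuel
AFR = 19.7 / 1.52 = 12.96


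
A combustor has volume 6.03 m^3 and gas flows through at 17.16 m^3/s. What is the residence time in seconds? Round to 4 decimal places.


tau = V / Q_flow
tau = 6.03 / 17.16 = 0.3514 s


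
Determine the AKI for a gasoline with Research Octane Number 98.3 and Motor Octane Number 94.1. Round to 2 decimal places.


AKI = (RON + MON) / 2
AKI = (98.3 + 94.1) / 2
AKI = 192.4 / 2 = 96.20


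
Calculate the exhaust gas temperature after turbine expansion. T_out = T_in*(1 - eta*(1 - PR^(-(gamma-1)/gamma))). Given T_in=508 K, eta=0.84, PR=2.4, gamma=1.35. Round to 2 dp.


T_out = T_in * (1 - eta * (1 - PR^(-(gamma-1)/gamma)))
Exponent = -(1.35-1)/1.35 = -0.25925926
PR^exp = 2.4^(-0.25925926) = 0.79694200
Factor = 1 - 0.84*(1 - 0.79694200) = 0.82943128
T_out = 508 * 0.82943128 = 421.35 K


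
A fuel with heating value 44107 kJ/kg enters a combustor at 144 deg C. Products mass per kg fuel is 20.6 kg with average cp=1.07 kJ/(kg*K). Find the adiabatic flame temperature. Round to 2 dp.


T_ad = T_in + Hc / (m_p * cp)
Denominator = 20.6 * 1.07 = 22.0420
Temperature rise = 44107 / 22.0420 = 2001.04 K
T_ad = 144 + 2001.04 = 2145.04 deg C


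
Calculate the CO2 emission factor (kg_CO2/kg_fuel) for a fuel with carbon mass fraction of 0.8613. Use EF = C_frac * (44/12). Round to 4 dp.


EF = C_frac * (M_CO2 / M_C)
EF = 0.8613 * (44/12)
EF = 0.8613 * 3.666667 = 3.1581 kg_CO2/kg_fuel


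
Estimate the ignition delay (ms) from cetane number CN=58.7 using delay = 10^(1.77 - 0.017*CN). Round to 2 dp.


delay = 10^(1.77 - 0.017*CN)
Exponent = 1.77 - 0.017*58.7 = 0.7721
delay = 10^0.7721 = 5.92 ms


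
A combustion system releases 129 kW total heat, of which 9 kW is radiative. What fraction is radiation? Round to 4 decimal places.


f_rad = Q_rad / Q_total
f_rad = 9 / 129 = 0.0698


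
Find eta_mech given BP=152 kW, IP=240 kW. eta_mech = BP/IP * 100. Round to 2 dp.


eta_mech = (BP / IP) * 100
Ratio = 152 / 240 = 0.6333
eta_mech = 0.6333 * 100 = 63.33%


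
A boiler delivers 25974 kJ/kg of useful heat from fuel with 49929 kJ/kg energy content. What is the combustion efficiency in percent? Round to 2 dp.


Efficiency = (Q_useful / Q_fuel) * 100
Efficiency = (25974 / 49929) * 100
Efficiency = 0.5202 * 100 = 52.02%


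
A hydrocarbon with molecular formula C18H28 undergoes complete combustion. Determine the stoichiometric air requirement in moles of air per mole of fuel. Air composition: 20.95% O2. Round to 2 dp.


Balanced combustion: C18H28 + 25 O2 -> 18 CO2 + 14 H2O
O2 needed = C + H/4 = 18 + 28/4 = 25.00 moles
Air moles = O2 / 0.2095 = 25.00 / 0.2095 = 119.33 moles air


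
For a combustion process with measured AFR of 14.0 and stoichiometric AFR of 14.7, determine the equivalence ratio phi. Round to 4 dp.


phi = AFR_stoich / AFR_actual
phi = 14.7 / 14.0 = 1.0500


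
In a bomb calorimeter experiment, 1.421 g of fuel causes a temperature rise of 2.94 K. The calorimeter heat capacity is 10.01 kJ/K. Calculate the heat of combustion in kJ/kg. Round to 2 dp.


Hc = C_cal * delta_T / m_fuel
Q_released = 10.01 * 2.94 = 29.4294 kJ
m_fuel = 1.421 g = 1.421/1000 kg = 0.001421 kg
Hc = 29.4294 / 0.001421 = 20710.34 kJ/kg


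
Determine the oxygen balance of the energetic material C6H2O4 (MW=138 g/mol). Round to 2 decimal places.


OB = -1600 * (2C + H/2 - O) / MW
Inner = 2*6 + 2/2 - 4 = 9.00
OB = -1600 * 9.00 / 138 = -104.35%


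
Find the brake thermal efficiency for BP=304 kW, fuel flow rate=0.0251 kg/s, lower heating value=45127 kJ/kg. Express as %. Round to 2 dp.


eta_BTE = (BP / (mf * LHV)) * 100
Denominator = 0.0251 * 45127 = 1132.6877 kW
eta_BTE = (304 / 1132.6877) * 100 = 26.84%


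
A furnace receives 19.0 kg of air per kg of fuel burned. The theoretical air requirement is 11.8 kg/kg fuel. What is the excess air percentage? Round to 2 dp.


Excess air = actual - stoichiometric = 19.0 - 11.8 = 7.20 kg/kg fuel
Excess air % = (excess / stoich) * 100 = (7.20 / 11.8) * 100 = 61.02%


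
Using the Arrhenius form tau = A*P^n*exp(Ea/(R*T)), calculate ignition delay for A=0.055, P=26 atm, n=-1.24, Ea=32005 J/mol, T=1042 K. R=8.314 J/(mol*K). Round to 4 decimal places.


tau = A * P^n * exp(Ea/(R*T))
P^n = 26^(-1.24) = 0.01759677
Ea/(R*T) = 32005/(8.314*1042) = 3.694367
exp(Ea/(R*T)) = 40.220124
tau = 0.055 * 0.01759677 * 40.220124 = 0.0389 ms


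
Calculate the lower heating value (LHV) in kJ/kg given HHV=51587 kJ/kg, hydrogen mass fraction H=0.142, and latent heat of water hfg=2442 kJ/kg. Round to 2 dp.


LHV = HHV - hfg * 9 * H
Water correction = 2442 * 9 * 0.142 = 3120.876 kJ/kg
LHV = 51587 - 3120.876 = 48466.12 kJ/kg


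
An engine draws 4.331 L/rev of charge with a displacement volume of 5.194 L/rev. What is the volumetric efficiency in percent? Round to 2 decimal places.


eta_v = (V_actual / V_disp) * 100
Ratio = 4.331 / 5.194 = 0.8338
eta_v = 0.8338 * 100 = 83.38%


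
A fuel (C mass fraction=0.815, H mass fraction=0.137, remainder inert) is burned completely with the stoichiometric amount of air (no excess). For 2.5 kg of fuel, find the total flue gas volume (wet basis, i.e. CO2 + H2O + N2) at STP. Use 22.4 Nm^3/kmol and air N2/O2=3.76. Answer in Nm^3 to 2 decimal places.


Per kg fuel: CO2 = (C/12 kmol)*22.4 = (0.815/12)*22.4 = 1.52133 Nm^3
Per kg fuel: H2O = (H/2 kmol)*22.4 = (0.137/2)*22.4 = 1.53440 Nm^3
O2 needed per kg fuel = C/12 + H/4 = 0.815/12 + 0.137/4 = 0.10216667 kmol
Per kg fuel: N2 = O2*3.76*22.4 = 0.10216667*3.76*22.4 = 8.60489 Nm^3
Total per kg = 1.52133 + 1.53440 + 8.60489 = 11.66062 Nm^3
Total = 11.66062 * 2.5 = 29.15 Nm^3


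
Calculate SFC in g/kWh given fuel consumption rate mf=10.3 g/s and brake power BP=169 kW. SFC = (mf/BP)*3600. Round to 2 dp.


SFC = (mf / BP) * 3600
Rate = 10.3 / 169 = 0.060947 g/(s*kW)
SFC = 0.060947 * 3600 = 219.41 g/kWh


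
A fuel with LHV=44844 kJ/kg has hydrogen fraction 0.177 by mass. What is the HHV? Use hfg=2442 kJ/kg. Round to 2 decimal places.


HHV = LHV + hfg * 9 * H
Water addition = 2442 * 9 * 0.177 = 3890.106 kJ/kg
HHV = 44844 + 3890.106 = 48734.11 kJ/kg


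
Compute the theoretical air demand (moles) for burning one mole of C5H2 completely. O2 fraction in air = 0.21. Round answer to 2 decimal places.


Balanced combustion: C5H2 + 5.5 O2 -> 5 CO2 + 1 H2O
O2 needed = C + H/4 = 5 + 2/4 = 5.50 moles
Air moles = O2 / 0.21 = 5.50 / 0.21 = 26.19 moles air


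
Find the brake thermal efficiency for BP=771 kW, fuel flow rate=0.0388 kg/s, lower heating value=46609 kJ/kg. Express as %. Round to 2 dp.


eta_BTE = (BP / (mf * LHV)) * 100
Denominator = 0.0388 * 46609 = 1808.4292 kW
eta_BTE = (771 / 1808.4292) * 100 = 42.63%


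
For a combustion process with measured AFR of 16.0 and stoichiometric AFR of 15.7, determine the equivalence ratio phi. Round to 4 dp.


phi = AFR_stoich / AFR_actual
phi = 15.7 / 16.0 = 0.9813


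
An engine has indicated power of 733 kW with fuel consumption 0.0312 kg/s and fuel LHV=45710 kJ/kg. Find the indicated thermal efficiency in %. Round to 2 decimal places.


eta_ith = (IP / (mf * LHV)) * 100
Denominator = 0.0312 * 45710 = 1426.1520 kW
eta_ith = (733 / 1426.1520) * 100 = 51.40%


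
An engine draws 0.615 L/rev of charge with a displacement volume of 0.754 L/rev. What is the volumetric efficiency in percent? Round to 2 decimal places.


eta_v = (V_actual / V_disp) * 100
Ratio = 0.615 / 0.754 = 0.8156
eta_v = 0.8156 * 100 = 81.56%


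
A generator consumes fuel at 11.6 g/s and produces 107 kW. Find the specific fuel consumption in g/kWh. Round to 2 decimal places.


SFC = (mf / BP) * 3600
Rate = 11.6 / 107 = 0.108411 g/(s*kW)
SFC = 0.108411 * 3600 = 390.28 g/kWh


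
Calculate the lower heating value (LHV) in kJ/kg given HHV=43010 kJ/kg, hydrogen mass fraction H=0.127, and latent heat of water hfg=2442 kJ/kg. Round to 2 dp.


LHV = HHV - hfg * 9 * H
Water correction = 2442 * 9 * 0.127 = 2791.206 kJ/kg
LHV = 43010 - 2791.206 = 40218.79 kJ/kg


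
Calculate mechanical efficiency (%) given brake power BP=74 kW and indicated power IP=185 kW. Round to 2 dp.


eta_mech = (BP / IP) * 100
Ratio = 74 / 185 = 0.4000
eta_mech = 0.4000 * 100 = 40.00%


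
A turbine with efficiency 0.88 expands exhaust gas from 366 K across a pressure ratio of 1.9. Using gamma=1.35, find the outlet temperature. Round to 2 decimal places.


T_out = T_in * (1 - eta * (1 - PR^(-(gamma-1)/gamma)))
Exponent = -(1.35-1)/1.35 = -0.25925926
PR^exp = 1.9^(-0.25925926) = 0.84670193
Factor = 1 - 0.88*(1 - 0.84670193) = 0.86509770
T_out = 366 * 0.86509770 = 316.63 K


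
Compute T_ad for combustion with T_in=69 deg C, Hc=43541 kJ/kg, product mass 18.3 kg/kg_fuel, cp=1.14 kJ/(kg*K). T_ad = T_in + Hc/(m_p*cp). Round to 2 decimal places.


T_ad = T_in + Hc / (m_p * cp)
Denominator = 18.3 * 1.14 = 20.8620
Temperature rise = 43541 / 20.8620 = 2087.10 K
T_ad = 69 + 2087.10 = 2156.10 deg C


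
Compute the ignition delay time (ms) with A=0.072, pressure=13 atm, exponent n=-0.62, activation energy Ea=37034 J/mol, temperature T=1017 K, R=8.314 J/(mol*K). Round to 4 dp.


tau = A * P^n * exp(Ea/(R*T))
P^n = 13^(-0.62) = 0.20387084
Ea/(R*T) = 37034/(8.314*1017) = 4.379955
exp(Ea/(R*T)) = 79.834441
tau = 0.072 * 0.20387084 * 79.834441 = 1.1719 ms


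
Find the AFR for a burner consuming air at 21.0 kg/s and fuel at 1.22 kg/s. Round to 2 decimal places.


AFR = m_air / m_fuel
AFR = 21.0 / 1.22 = 17.21


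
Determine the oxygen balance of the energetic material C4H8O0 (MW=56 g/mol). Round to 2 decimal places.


OB = -1600 * (2C + H/2 - O) / MW
Inner = 2*4 + 8/2 - 0 = 12.00
OB = -1600 * 12.00 / 56 = -342.86%


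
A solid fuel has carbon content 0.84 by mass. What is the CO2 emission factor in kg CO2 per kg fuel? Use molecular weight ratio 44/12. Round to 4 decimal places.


EF = C_frac * (M_CO2 / M_C)
EF = 0.84 * (44/12)
EF = 0.84 * 3.666667 = 3.0800 kg_CO2/kg_fuel


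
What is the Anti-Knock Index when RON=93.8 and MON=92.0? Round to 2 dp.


AKI = (RON + MON) / 2
AKI = (93.8 + 92.0) / 2
AKI = 185.8 / 2 = 92.90


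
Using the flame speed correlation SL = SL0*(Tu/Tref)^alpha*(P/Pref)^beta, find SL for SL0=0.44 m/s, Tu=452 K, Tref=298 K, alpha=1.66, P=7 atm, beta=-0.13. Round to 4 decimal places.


SL = SL0 * (Tu/Tref)^alpha * (P/Pref)^beta
T ratio = 452/298 = 1.51677852
(T ratio)^alpha = 1.51677852^1.66 = 1.996783
(P/Pref)^beta = 7^(-0.13) = 0.776492
SL = 0.44 * 1.996783 * 0.776492 = 0.6822 m/s


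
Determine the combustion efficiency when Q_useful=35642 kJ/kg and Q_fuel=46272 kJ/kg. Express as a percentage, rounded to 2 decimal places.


Efficiency = (Q_useful / Q_fuel) * 100
Efficiency = (35642 / 46272) * 100
Efficiency = 0.7703 * 100 = 77.03%


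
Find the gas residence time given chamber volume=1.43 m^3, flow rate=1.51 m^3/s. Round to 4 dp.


tau = V / Q_flow
tau = 1.43 / 1.51 = 0.9470 s


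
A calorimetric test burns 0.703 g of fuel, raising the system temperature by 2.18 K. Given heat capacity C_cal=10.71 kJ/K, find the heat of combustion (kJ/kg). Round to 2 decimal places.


Hc = C_cal * delta_T / m_fuel
Q_released = 10.71 * 2.18 = 23.3478 kJ
m_fuel = 0.703 g = 0.703/1000 kg = 0.000703 kg
Hc = 23.3478 / 0.000703 = 33211.66 kJ/kg


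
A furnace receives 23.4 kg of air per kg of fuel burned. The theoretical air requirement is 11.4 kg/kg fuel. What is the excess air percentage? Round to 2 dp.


Excess air = actual - stoichiometric = 23.4 - 11.4 = 12.00 kg/kg fuel
Excess air % = (excess / stoich) * 100 = (12.00 / 11.4) * 100 = 105.26%


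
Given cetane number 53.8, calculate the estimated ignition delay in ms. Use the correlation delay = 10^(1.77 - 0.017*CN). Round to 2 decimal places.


delay = 10^(1.77 - 0.017*CN)
Exponent = 1.77 - 0.017*53.8 = 0.8554
delay = 10^0.8554 = 7.17 ms


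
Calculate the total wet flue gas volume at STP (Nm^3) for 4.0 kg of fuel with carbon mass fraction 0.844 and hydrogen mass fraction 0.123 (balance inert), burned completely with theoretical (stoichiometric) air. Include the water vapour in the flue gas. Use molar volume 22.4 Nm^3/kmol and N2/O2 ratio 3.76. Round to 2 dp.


Per kg fuel: CO2 = (C/12 kmol)*22.4 = (0.844/12)*22.4 = 1.57547 Nm^3
Per kg fuel: H2O = (H/2 kmol)*22.4 = (0.123/2)*22.4 = 1.37760 Nm^3
O2 needed per kg fuel = C/12 + H/4 = 0.844/12 + 0.123/4 = 0.10108333 kmol
Per kg fuel: N2 = O2*3.76*22.4 = 0.10108333*3.76*22.4 = 8.51364 Nm^3
Total per kg = 1.57547 + 1.37760 + 8.51364 = 11.46671 Nm^3
Total = 11.46671 * 4.0 = 45.87 Nm^3


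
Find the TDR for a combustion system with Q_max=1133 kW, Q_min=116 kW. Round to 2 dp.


TDR = Q_max / Q_min
TDR = 1133 / 116 = 9.77


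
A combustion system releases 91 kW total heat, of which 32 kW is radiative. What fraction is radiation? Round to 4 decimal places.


f_rad = Q_rad / Q_total
f_rad = 32 / 91 = 0.3516


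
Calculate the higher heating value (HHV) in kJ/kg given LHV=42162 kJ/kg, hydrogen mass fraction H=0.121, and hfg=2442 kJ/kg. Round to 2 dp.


HHV = LHV + hfg * 9 * H
Water addition = 2442 * 9 * 0.121 = 2659.338 kJ/kg
HHV = 42162 + 2659.338 = 44821.34 kJ/kg


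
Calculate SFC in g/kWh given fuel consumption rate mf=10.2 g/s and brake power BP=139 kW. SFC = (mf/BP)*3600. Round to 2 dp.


SFC = (mf / BP) * 3600
Rate = 10.2 / 139 = 0.073381 g/(s*kW)
SFC = 0.073381 * 3600 = 264.17 g/kWh


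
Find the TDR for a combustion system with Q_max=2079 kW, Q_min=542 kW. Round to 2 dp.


TDR = Q_max / Q_min
TDR = 2079 / 542 = 3.84


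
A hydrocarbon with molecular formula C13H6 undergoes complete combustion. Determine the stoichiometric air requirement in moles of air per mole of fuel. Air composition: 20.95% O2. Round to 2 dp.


Balanced combustion: C13H6 + 14.5 O2 -> 13 CO2 + 3 H2O
O2 needed = C + H/4 = 13 + 6/4 = 14.50 moles
Air moles = O2 / 0.2095 = 14.50 / 0.2095 = 69.21 moles air


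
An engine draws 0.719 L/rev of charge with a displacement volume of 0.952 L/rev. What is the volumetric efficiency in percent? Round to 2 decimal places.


eta_v = (V_actual / V_disp) * 100
Ratio = 0.719 / 0.952 = 0.7553
eta_v = 0.7553 * 100 = 75.53%


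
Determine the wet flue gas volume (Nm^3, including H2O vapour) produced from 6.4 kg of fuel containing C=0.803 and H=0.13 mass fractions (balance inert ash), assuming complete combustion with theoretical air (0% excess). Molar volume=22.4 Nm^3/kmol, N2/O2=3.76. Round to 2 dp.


Per kg fuel: CO2 = (C/12 kmol)*22.4 = (0.803/12)*22.4 = 1.49893 Nm^3
Per kg fuel: H2O = (H/2 kmol)*22.4 = (0.13/2)*22.4 = 1.45600 Nm^3
O2 needed per kg fuel = C/12 + H/4 = 0.803/12 + 0.13/4 = 0.09941667 kmol
Per kg fuel: N2 = O2*3.76*22.4 = 0.09941667*3.76*22.4 = 8.37327 Nm^3
Total per kg = 1.49893 + 1.45600 + 8.37327 = 11.32820 Nm^3
Total = 11.32820 * 6.4 = 72.50 Nm^3


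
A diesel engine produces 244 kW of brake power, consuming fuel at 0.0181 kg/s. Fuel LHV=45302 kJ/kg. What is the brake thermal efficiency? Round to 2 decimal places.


eta_BTE = (BP / (mf * LHV)) * 100
Denominator = 0.0181 * 45302 = 819.9662 kW
eta_BTE = (244 / 819.9662) * 100 = 29.76%


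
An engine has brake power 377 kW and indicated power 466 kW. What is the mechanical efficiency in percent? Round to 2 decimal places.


eta_mech = (BP / IP) * 100
Ratio = 377 / 466 = 0.8090
eta_mech = 0.8090 * 100 = 80.90%


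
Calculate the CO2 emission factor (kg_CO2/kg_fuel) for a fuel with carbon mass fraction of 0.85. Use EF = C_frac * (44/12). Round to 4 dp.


EF = C_frac * (M_CO2 / M_C)
EF = 0.85 * (44/12)
EF = 0.85 * 3.666667 = 3.1167 kg_CO2/kg_fuel


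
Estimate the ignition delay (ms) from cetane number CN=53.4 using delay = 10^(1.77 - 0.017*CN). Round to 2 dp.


delay = 10^(1.77 - 0.017*CN)
Exponent = 1.77 - 0.017*53.4 = 0.8622
delay = 10^0.8622 = 7.28 ms


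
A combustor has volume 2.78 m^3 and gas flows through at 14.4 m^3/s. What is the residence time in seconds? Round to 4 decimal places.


tau = V / Q_flow
tau = 2.78 / 14.4 = 0.1931 s


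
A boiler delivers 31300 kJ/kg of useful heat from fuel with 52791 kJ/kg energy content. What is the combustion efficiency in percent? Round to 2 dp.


Efficiency = (Q_useful / Q_fuel) * 100
Efficiency = (31300 / 52791) * 100
Efficiency = 0.5929 * 100 = 59.29%


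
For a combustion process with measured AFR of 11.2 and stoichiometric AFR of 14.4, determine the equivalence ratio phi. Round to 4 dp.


phi = AFR_stoich / AFR_actual
phi = 14.4 / 11.2 = 1.2857


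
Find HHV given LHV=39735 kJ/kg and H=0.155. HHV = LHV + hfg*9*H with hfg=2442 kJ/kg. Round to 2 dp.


HHV = LHV + hfg * 9 * H
Water addition = 2442 * 9 * 0.155 = 3406.590 kJ/kg
HHV = 39735 + 3406.590 = 43141.59 kJ/kg


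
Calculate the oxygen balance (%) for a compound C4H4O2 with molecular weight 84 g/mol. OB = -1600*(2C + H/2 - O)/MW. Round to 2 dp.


OB = -1600 * (2C + H/2 - O) / MW
Inner = 2*4 + 4/2 - 2 = 8.00
OB = -1600 * 8.00 / 84 = -152.38%


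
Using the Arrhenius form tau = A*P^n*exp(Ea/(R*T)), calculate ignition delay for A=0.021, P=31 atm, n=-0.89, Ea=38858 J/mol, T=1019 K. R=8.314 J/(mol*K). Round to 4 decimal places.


tau = A * P^n * exp(Ea/(R*T))
P^n = 31^(-0.89) = 0.04706392
Ea/(R*T) = 38858/(8.314*1019) = 4.586657
exp(Ea/(R*T)) = 98.165688
tau = 0.021 * 0.04706392 * 98.165688 = 0.0970 ms


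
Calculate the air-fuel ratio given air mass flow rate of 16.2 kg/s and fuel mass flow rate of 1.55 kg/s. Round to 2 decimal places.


AFR = m_air / m_fuel
AFR = 16.2 / 1.55 = 10.45


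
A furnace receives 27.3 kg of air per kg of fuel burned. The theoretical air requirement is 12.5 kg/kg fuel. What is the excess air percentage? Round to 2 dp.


Excess air = actual - stoichiometric = 27.3 - 12.5 = 14.80 kg/kg fuel
Excess air % = (excess / stoich) * 100 = (14.80 / 12.5) * 100 = 118.40%


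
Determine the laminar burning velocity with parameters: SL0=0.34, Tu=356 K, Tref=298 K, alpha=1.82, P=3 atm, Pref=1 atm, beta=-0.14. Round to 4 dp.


SL = SL0 * (Tu/Tref)^alpha * (P/Pref)^beta
T ratio = 356/298 = 1.19463087
(T ratio)^alpha = 1.19463087^1.82 = 1.382183
(P/Pref)^beta = 3^(-0.14) = 0.857439
SL = 0.34 * 1.382183 * 0.857439 = 0.4029 m/s


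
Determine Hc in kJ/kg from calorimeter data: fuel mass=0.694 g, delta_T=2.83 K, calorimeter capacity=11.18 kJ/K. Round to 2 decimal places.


Hc = C_cal * delta_T / m_fuel
Q_released = 11.18 * 2.83 = 31.6394 kJ
m_fuel = 0.694 g = 0.694/1000 kg = 0.000694 kg
Hc = 31.6394 / 0.000694 = 45589.91 kJ/kg


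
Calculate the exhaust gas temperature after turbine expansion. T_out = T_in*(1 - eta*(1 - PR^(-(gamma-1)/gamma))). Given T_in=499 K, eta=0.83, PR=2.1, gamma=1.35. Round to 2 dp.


T_out = T_in * (1 - eta * (1 - PR^(-(gamma-1)/gamma)))
Exponent = -(1.35-1)/1.35 = -0.25925926
PR^exp = 2.1^(-0.25925926) = 0.82501466
Factor = 1 - 0.83*(1 - 0.82501466) = 0.85476217
T_out = 499 * 0.85476217 = 426.53 K


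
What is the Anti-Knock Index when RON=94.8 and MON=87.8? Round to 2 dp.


AKI = (RON + MON) / 2
AKI = (94.8 + 87.8) / 2
AKI = 182.6 / 2 = 91.30


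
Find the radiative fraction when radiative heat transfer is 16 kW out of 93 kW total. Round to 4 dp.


f_rad = Q_rad / Q_total
f_rad = 16 / 93 = 0.1720


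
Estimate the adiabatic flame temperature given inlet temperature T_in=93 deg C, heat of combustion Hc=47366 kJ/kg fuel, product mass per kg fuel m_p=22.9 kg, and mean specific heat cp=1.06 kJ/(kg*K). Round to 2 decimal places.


T_ad = T_in + Hc / (m_p * cp)
Denominator = 22.9 * 1.06 = 24.2740
Temperature rise = 47366 / 24.2740 = 1951.31 K
T_ad = 93 + 1951.31 = 2044.31 deg C


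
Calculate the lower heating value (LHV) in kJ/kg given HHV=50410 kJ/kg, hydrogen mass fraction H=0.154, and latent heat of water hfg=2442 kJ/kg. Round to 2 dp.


LHV = HHV - hfg * 9 * H
Water correction = 2442 * 9 * 0.154 = 3384.612 kJ/kg
LHV = 50410 - 3384.612 = 47025.39 kJ/kg


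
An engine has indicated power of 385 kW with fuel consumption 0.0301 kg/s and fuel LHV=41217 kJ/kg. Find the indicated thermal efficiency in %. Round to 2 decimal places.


eta_ith = (IP / (mf * LHV)) * 100
Denominator = 0.0301 * 41217 = 1240.6317 kW
eta_ith = (385 / 1240.6317) * 100 = 31.03%


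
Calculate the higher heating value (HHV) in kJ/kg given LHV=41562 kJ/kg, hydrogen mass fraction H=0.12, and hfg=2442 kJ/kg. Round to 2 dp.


HHV = LHV + hfg * 9 * H
Water addition = 2442 * 9 * 0.12 = 2637.360 kJ/kg
HHV = 41562 + 2637.360 = 44199.36 kJ/kg


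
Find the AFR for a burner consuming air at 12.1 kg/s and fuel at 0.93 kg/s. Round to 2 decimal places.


AFR = m_air / m_fuel
AFR = 12.1 / 0.93 = 13.01


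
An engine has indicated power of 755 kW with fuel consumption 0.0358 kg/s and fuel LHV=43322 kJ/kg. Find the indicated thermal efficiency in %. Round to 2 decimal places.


eta_ith = (IP / (mf * LHV)) * 100
Denominator = 0.0358 * 43322 = 1550.9276 kW
eta_ith = (755 / 1550.9276) * 100 = 48.68%


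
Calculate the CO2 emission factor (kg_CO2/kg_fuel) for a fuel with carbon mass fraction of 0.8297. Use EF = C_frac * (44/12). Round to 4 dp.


EF = C_frac * (M_CO2 / M_C)
EF = 0.8297 * (44/12)
EF = 0.8297 * 3.666667 = 3.0422 kg_CO2/kg_fuel


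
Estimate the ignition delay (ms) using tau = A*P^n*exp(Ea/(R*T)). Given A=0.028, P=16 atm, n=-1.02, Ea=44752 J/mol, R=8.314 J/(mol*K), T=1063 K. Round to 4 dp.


tau = A * P^n * exp(Ea/(R*T))
P^n = 16^(-1.02) = 0.05912860
Ea/(R*T) = 44752/(8.314*1063) = 5.063714
exp(Ea/(R*T)) = 158.176888
tau = 0.028 * 0.05912860 * 158.176888 = 0.2619 ms


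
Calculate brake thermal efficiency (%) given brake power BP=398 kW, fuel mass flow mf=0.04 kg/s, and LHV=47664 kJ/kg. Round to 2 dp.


eta_BTE = (BP / (mf * LHV)) * 100
Denominator = 0.04 * 47664 = 1906.5600 kW
eta_BTE = (398 / 1906.5600) * 100 = 20.88%


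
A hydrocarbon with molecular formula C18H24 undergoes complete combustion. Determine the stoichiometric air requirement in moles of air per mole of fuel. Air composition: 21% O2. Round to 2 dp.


Balanced combustion: C18H24 + 24 O2 -> 18 CO2 + 12 H2O
O2 needed = C + H/4 = 18 + 24/4 = 24.00 moles
Air moles = O2 / 0.21 = 24.00 / 0.21 = 114.29 moles air


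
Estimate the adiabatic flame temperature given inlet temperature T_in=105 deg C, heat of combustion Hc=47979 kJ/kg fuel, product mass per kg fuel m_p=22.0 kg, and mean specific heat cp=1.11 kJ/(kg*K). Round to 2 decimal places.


T_ad = T_in + Hc / (m_p * cp)
Denominator = 22.0 * 1.11 = 24.4200
Temperature rise = 47979 / 24.4200 = 1964.74 K
T_ad = 105 + 1964.74 = 2069.74 deg C


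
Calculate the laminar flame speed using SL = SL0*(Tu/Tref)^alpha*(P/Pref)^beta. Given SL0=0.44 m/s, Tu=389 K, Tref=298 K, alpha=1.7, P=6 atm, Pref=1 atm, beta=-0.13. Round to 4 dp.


SL = SL0 * (Tu/Tref)^alpha * (P/Pref)^beta
T ratio = 389/298 = 1.30536913
(T ratio)^alpha = 1.30536913^1.7 = 1.573065
(P/Pref)^beta = 6^(-0.13) = 0.792210
SL = 0.44 * 1.573065 * 0.792210 = 0.5483 m/s


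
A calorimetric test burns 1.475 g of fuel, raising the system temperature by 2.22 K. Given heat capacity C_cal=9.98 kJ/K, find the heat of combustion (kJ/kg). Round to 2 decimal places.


Hc = C_cal * delta_T / m_fuel
Q_released = 9.98 * 2.22 = 22.1556 kJ
m_fuel = 1.475 g = 1.475/1000 kg = 0.001475 kg
Hc = 22.1556 / 0.001475 = 15020.75 kJ/kg


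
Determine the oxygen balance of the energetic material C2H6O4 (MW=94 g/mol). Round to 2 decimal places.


OB = -1600 * (2C + H/2 - O) / MW
Inner = 2*2 + 6/2 - 4 = 3.00
OB = -1600 * 3.00 / 94 = -51.06%


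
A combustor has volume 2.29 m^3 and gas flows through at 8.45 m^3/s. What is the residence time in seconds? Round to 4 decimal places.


tau = V / Q_flow
tau = 2.29 / 8.45 = 0.2710 s


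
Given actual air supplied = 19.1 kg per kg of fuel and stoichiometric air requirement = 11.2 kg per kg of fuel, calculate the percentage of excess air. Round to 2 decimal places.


Excess air = actual - stoichiometric = 19.1 - 11.2 = 7.90 kg/kg fuel
Excess air % = (excess / stoich) * 100 = (7.90 / 11.2) * 100 = 70.54%


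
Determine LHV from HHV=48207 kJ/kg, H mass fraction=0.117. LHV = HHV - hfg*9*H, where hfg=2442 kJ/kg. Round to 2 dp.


LHV = HHV - hfg * 9 * H
Water correction = 2442 * 9 * 0.117 = 2571.426 kJ/kg
LHV = 48207 - 2571.426 = 45635.57 kJ/kg


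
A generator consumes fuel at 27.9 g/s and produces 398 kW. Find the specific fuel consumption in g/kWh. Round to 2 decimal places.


SFC = (mf / BP) * 3600
Rate = 27.9 / 398 = 0.070101 g/(s*kW)
SFC = 0.070101 * 3600 = 252.36 g/kWh


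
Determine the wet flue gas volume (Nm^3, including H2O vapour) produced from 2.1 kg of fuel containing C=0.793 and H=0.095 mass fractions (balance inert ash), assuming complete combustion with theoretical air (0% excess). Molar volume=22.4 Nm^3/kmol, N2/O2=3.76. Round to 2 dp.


Per kg fuel: CO2 = (C/12 kmol)*22.4 = (0.793/12)*22.4 = 1.48027 Nm^3
Per kg fuel: H2O = (H/2 kmol)*22.4 = (0.095/2)*22.4 = 1.06400 Nm^3
O2 needed per kg fuel = C/12 + H/4 = 0.793/12 + 0.095/4 = 0.08983333 kmol
Per kg fuel: N2 = O2*3.76*22.4 = 0.08983333*3.76*22.4 = 7.56612 Nm^3
Total per kg = 1.48027 + 1.06400 + 7.56612 = 10.11039 Nm^3
Total = 10.11039 * 2.1 = 21.23 Nm^3


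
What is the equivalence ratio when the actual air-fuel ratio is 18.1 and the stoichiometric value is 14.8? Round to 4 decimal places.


phi = AFR_stoich / AFR_actual
phi = 14.8 / 18.1 = 0.8177


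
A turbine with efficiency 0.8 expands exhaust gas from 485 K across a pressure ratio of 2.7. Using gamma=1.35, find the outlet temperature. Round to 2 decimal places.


T_out = T_in * (1 - eta * (1 - PR^(-(gamma-1)/gamma)))
Exponent = -(1.35-1)/1.35 = -0.25925926
PR^exp = 2.7^(-0.25925926) = 0.77297411
Factor = 1 - 0.8*(1 - 0.77297411) = 0.81837929
T_out = 485 * 0.81837929 = 396.91 K


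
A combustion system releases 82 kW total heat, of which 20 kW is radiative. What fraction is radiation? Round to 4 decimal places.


f_rad = Q_rad / Q_total
f_rad = 20 / 82 = 0.2439


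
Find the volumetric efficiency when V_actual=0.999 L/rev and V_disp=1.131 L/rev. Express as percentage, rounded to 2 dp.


eta_v = (V_actual / V_disp) * 100
Ratio = 0.999 / 1.131 = 0.8833
eta_v = 0.8833 * 100 = 88.33%


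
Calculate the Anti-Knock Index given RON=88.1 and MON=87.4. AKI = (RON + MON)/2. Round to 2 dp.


AKI = (RON + MON) / 2
AKI = (88.1 + 87.4) / 2
AKI = 175.5 / 2 = 87.75


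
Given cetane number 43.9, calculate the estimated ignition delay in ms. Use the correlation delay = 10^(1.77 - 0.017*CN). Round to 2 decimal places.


delay = 10^(1.77 - 0.017*CN)
Exponent = 1.77 - 0.017*43.9 = 1.0237
delay = 10^1.0237 = 10.56 ms


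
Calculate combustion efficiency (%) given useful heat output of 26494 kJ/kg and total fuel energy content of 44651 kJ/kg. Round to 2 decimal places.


Efficiency = (Q_useful / Q_fuel) * 100
Efficiency = (26494 / 44651) * 100
Efficiency = 0.5934 * 100 = 59.34%


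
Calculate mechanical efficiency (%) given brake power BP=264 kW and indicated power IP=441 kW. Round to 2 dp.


eta_mech = (BP / IP) * 100
Ratio = 264 / 441 = 0.5986
eta_mech = 0.5986 * 100 = 59.86%


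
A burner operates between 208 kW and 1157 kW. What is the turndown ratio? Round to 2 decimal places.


TDR = Q_max / Q_min
TDR = 1157 / 208 = 5.56


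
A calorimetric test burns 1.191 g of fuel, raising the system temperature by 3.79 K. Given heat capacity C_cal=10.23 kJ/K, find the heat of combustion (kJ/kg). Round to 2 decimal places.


Hc = C_cal * delta_T / m_fuel
Q_released = 10.23 * 3.79 = 38.7717 kJ
m_fuel = 1.191 g = 1.191/1000 kg = 0.001191 kg
Hc = 38.7717 / 0.001191 = 32553.90 kJ/kg


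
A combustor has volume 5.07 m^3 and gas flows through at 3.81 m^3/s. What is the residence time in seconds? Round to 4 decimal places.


tau = V / Q_flow
tau = 5.07 / 3.81 = 1.3307 s


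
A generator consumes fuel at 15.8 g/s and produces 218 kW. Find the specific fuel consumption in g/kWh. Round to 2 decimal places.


SFC = (mf / BP) * 3600
Rate = 15.8 / 218 = 0.072477 g/(s*kW)
SFC = 0.072477 * 3600 = 260.92 g/kWh


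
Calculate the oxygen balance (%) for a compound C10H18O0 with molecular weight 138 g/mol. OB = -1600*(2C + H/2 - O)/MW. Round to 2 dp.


OB = -1600 * (2C + H/2 - O) / MW
Inner = 2*10 + 18/2 - 0 = 29.00
OB = -1600 * 29.00 / 138 = -336.23%


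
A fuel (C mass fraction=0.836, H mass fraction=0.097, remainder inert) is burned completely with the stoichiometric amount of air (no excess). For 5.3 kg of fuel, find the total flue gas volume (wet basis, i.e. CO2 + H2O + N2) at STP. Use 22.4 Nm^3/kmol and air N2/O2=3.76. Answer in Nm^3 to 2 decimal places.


Per kg fuel: CO2 = (C/12 kmol)*22.4 = (0.836/12)*22.4 = 1.56053 Nm^3
Per kg fuel: H2O = (H/2 kmol)*22.4 = (0.097/2)*22.4 = 1.08640 Nm^3
O2 needed per kg fuel = C/12 + H/4 = 0.836/12 + 0.097/4 = 0.09391667 kmol
Per kg fuel: N2 = O2*3.76*22.4 = 0.09391667*3.76*22.4 = 7.91004 Nm^3
Total per kg = 1.56053 + 1.08640 + 7.91004 = 10.55697 Nm^3
Total = 10.55697 * 5.3 = 55.95 Nm^3


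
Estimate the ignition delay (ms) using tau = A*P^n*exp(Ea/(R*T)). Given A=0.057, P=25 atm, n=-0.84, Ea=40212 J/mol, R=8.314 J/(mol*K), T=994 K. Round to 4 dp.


tau = A * P^n * exp(Ea/(R*T))
P^n = 25^(-0.84) = 0.06694689
Ea/(R*T) = 40212/(8.314*994) = 4.865856
exp(Ea/(R*T)) = 129.782009
tau = 0.057 * 0.06694689 * 129.782009 = 0.4952 ms


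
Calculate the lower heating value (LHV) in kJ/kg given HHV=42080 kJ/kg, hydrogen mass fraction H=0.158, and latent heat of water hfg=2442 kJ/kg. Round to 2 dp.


LHV = HHV - hfg * 9 * H
Water correction = 2442 * 9 * 0.158 = 3472.524 kJ/kg
LHV = 42080 - 3472.524 = 38607.48 kJ/kg


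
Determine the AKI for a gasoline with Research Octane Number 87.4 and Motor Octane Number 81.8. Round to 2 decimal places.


AKI = (RON + MON) / 2
AKI = (87.4 + 81.8) / 2
AKI = 169.2 / 2 = 84.60


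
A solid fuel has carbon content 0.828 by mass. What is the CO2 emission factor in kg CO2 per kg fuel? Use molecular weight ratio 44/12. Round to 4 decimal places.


EF = C_frac * (M_CO2 / M_C)
EF = 0.828 * (44/12)
EF = 0.828 * 3.666667 = 3.0360 kg_CO2/kg_fuel


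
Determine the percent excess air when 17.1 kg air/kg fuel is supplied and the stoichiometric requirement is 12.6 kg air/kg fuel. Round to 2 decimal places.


Excess air = actual - stoichiometric = 17.1 - 12.6 = 4.50 kg/kg fuel
Excess air % = (excess / stoich) * 100 = (4.50 / 12.6) * 100 = 35.71%


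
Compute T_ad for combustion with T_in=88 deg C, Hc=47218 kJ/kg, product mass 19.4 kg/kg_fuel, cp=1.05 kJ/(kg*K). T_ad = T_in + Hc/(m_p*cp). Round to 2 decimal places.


T_ad = T_in + Hc / (m_p * cp)
Denominator = 19.4 * 1.05 = 20.3700
Temperature rise = 47218 / 20.3700 = 2318.02 K
T_ad = 88 + 2318.02 = 2406.02 deg C


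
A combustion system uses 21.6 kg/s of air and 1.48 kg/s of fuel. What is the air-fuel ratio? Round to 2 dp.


AFR = m_air / m_fuel
AFR = 21.6 / 1.48 = 14.59


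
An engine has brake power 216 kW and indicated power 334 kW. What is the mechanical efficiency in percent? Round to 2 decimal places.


eta_mech = (BP / IP) * 100
Ratio = 216 / 334 = 0.6467
eta_mech = 0.6467 * 100 = 64.67%


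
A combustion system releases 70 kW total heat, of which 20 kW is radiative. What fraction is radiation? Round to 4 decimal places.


f_rad = Q_rad / Q_total
f_rad = 20 / 70 = 0.2857


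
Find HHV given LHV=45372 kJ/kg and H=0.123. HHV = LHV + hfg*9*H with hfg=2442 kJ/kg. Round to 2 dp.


HHV = LHV + hfg * 9 * H
Water addition = 2442 * 9 * 0.123 = 2703.294 kJ/kg
HHV = 45372 + 2703.294 = 48075.29 kJ/kg


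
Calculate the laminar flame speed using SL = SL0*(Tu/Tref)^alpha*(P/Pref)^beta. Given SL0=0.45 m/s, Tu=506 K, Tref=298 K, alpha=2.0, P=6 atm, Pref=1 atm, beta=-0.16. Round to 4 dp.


SL = SL0 * (Tu/Tref)^alpha * (P/Pref)^beta
T ratio = 506/298 = 1.69798658
(T ratio)^alpha = 1.69798658^2.0 = 2.883158
(P/Pref)^beta = 6^(-0.16) = 0.750751
SL = 0.45 * 2.883158 * 0.750751 = 0.9740 m/s


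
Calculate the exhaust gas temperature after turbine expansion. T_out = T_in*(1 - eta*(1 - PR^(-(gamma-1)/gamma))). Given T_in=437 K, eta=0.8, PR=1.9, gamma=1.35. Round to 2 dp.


T_out = T_in * (1 - eta * (1 - PR^(-(gamma-1)/gamma)))
Exponent = -(1.35-1)/1.35 = -0.25925926
PR^exp = 1.9^(-0.25925926) = 0.84670193
Factor = 1 - 0.8*(1 - 0.84670193) = 0.87736154
T_out = 437 * 0.87736154 = 383.41 K


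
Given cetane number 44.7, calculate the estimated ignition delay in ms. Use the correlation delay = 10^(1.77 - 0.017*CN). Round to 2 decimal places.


delay = 10^(1.77 - 0.017*CN)
Exponent = 1.77 - 0.017*44.7 = 1.0101
delay = 10^1.0101 = 10.24 ms


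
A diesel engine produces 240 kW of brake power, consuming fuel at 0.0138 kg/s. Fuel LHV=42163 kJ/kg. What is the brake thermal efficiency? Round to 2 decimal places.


eta_BTE = (BP / (mf * LHV)) * 100
Denominator = 0.0138 * 42163 = 581.8494 kW
eta_BTE = (240 / 581.8494) * 100 = 41.25%


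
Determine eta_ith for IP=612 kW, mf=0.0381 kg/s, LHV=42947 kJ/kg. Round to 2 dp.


eta_ith = (IP / (mf * LHV)) * 100
Denominator = 0.0381 * 42947 = 1636.2807 kW
eta_ith = (612 / 1636.2807) * 100 = 37.40%


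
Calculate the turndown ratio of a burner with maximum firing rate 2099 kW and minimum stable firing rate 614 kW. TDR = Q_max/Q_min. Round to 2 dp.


TDR = Q_max / Q_min
TDR = 2099 / 614 = 3.42


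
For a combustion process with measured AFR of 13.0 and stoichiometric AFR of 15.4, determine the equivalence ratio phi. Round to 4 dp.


phi = AFR_stoich / AFR_actual
phi = 15.4 / 13.0 = 1.1846


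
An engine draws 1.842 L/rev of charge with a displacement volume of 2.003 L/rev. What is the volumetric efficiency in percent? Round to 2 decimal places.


eta_v = (V_actual / V_disp) * 100
Ratio = 1.842 / 2.003 = 0.9196
eta_v = 0.9196 * 100 = 91.96%


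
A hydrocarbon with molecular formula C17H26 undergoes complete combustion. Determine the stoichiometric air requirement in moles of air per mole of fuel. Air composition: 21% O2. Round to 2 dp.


Balanced combustion: C17H26 + 23.5 O2 -> 17 CO2 + 13 H2O
O2 needed = C + H/4 = 17 + 26/4 = 23.50 moles
Air moles = O2 / 0.21 = 23.50 / 0.21 = 111.90 moles air


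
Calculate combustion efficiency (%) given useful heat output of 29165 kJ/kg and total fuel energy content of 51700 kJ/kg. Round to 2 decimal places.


Efficiency = (Q_useful / Q_fuel) * 100
Efficiency = (29165 / 51700) * 100
Efficiency = 0.5641 * 100 = 56.41%


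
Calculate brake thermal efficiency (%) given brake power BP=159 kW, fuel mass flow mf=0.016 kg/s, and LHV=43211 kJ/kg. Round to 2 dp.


eta_BTE = (BP / (mf * LHV)) * 100
Denominator = 0.016 * 43211 = 691.3760 kW
eta_BTE = (159 / 691.3760) * 100 = 23.00%


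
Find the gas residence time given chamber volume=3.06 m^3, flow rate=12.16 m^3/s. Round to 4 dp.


tau = V / Q_flow
tau = 3.06 / 12.16 = 0.2516 s


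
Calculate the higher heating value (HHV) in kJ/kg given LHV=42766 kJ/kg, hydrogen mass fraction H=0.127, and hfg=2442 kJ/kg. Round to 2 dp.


HHV = LHV + hfg * 9 * H
Water addition = 2442 * 9 * 0.127 = 2791.206 kJ/kg
HHV = 42766 + 2791.206 = 45557.21 kJ/kg


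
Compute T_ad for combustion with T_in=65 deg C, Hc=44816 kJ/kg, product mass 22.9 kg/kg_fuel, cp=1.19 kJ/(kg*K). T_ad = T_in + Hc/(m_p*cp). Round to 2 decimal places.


T_ad = T_in + Hc / (m_p * cp)
Denominator = 22.9 * 1.19 = 27.2510
Temperature rise = 44816 / 27.2510 = 1644.56 K
T_ad = 65 + 1644.56 = 1709.56 deg C
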